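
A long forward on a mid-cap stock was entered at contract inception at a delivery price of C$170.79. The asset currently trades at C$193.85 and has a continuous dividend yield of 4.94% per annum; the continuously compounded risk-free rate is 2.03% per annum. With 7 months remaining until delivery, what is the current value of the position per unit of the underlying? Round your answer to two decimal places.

C$19.56

Current fair forward for the remaining 7 months: F = S·e^((r − q)·T), (r − q) = 0.0203 − 0.0494 = -0.0291
F = 193.85 · e^(-0.0291 × 7/12) = 193.85 × 0.983168 = 190.5871
Value of long forward = (F − K)·e^(−rT) = (190.5871 − 170.79) · e^(−0.0203·7/12)
= 19.7971 × 0.988228 = 19.56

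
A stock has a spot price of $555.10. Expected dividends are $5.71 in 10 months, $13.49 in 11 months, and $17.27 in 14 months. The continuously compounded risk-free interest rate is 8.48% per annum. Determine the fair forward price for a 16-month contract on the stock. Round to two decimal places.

$584.10

PV(dividends) I = 5.71·e^(−0.0848·10/12) + 13.49·e^(−0.0848·11/12) + 17.27·e^(−0.0848·14/12)
I = 5.3204 + 12.4811 + 15.6432 = 33.4447
F = (S − I)·e^(rT) = (555.10 − 33.4447) · e^(0.0848·16/12)
= 521.6553 · e^0.113067 = 521.6553 × 1.119707 = $584.10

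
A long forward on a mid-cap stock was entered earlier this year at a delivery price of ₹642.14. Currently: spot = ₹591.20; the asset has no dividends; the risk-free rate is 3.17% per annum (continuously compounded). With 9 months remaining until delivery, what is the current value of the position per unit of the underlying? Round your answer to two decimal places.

Current fair forward for the remaining 9 months: F = S·e^(r·T), r = 0.0317
F = 591.20 · e^(0.0317 × 9/12) = 591.20 × 1.024060 = 605.4243
Value of long forward = (F − K)·e^(−rT) = (605.4243 − 642.14) · e^(−0.0317·9/12)
= -36.7157 × 0.976505 = -35.85

-₹35.85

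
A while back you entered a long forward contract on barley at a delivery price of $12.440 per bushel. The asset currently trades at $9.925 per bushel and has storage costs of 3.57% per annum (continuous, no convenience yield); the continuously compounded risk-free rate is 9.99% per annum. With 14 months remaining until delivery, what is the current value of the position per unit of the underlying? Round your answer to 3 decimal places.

-$0.724 per bushel

Current fair forward for the remaining 14 months: F = S·e^((r + u)·T), (r + u) = 0.0999 + 0.0357 = 0.1356
F = 9.925 · e^(0.1356 × 14/12) = 9.925 × 1.171400 = 11.6261
Value of long forward = (F − K)·e^(−rT) = (11.6261 − 12.440) · e^(−0.0999·14/12)
= -0.8139 × 0.889986 = -0.724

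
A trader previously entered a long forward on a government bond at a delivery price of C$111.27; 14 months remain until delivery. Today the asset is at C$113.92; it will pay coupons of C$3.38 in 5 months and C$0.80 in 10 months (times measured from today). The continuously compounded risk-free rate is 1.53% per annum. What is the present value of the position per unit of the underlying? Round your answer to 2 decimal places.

C$0.47

PV(remaining coupons) I = 3.38·e^(−0.0153·5/12) + 0.80·e^(−0.0153·10/12) = 4.1484
Current forward F = (S − I)·e^(rT) = (113.92 − 4.1484)·e^(0.0153·14/12) = 109.7716 × 1.018010 = 111.7486
Value (long) = (F − K)·e^(−rT) = (111.7486 − 111.27) × 0.982308 = 0.4701
Value = C$0.47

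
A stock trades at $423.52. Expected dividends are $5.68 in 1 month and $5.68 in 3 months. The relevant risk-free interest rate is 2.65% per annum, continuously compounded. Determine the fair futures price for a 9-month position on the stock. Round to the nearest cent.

PV(dividends) I = 5.68·e^(−0.0265·1/12) + 5.68·e^(−0.0265·3/12)
I = 5.6675 + 5.6425 = 11.3100
F = (S − I)·e^(rT) = (423.52 − 11.3100) · e^(0.0265·9/12)
= 412.2100 · e^0.019875 = 412.2100 × 1.020074 = $420.48

$420.48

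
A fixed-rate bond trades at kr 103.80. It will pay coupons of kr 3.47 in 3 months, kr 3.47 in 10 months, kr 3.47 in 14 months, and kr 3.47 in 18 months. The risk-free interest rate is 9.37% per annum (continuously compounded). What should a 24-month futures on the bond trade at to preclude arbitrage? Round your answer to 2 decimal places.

kr 109.85

PV(coupons) I = 3.47·e^(−0.0937·3/12) + 3.47·e^(−0.0937·10/12) + 3.47·e^(−0.0937·14/12) + 3.47·e^(−0.0937·18/12)
I = 3.3897 + 3.2094 + 3.1107 + 3.0150 = 12.7248
F = (S − I)·e^(rT) = (103.80 − 12.7248) · e^(0.0937·24/12)
= 91.0752 · e^0.187400 = 91.0752 × 1.206110 = kr 109.85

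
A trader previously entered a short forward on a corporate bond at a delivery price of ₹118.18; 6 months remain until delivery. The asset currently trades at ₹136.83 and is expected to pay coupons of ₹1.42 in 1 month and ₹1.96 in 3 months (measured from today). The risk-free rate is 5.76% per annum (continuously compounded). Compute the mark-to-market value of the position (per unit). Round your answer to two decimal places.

PV(remaining coupons) I = 1.42·e^(−0.0576·1/12) + 1.96·e^(−0.0576·3/12) = 3.3452
Current forward F = (S − I)·e^(rT) = (136.83 − 3.3452)·e^(0.0576·6/12) = 133.4848 × 1.029219 = 137.3851
Value (long) = (F − K)·e^(−rT) = (137.3851 − 118.18) × 0.971611 = 18.6599
Short position value = −(long value) = -₹18.66

-₹18.66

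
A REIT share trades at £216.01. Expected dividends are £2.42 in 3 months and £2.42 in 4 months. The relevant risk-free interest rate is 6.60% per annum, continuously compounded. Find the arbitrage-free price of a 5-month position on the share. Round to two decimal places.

PV(dividends) I = 2.42·e^(−0.0660·3/12) + 2.42·e^(−0.0660·4/12)
I = 2.3804 + 2.3673 = 4.7477
F = (S − I)·e^(rT) = (216.01 − 4.7477) · e^(0.0660·5/12)
= 211.2623 · e^0.027500 = 211.2623 × 1.027882 = £217.15

£217.15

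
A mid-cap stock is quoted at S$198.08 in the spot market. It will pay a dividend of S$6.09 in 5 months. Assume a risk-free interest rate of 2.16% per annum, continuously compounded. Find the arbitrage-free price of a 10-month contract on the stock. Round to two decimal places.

PV(dividends) I = 6.09·e^(−0.0216·5/12)
I = 6.0354
F = (S − I)·e^(rT) = (198.08 − 6.0354) · e^(0.0216·10/12)
= 192.0446 · e^0.018000 = 192.0446 × 1.018163 = S$195.53

S$195.53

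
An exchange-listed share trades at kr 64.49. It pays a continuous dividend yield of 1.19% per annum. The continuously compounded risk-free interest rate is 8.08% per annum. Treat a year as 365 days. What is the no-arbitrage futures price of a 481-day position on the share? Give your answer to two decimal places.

F = S·e^((r − q)T) = 64.49 · e^((0.0808 − 0.0119) × 481/365)
= 64.49 · e^0.090797 = 64.49 × 1.095047
F = kr 70.62

kr 70.62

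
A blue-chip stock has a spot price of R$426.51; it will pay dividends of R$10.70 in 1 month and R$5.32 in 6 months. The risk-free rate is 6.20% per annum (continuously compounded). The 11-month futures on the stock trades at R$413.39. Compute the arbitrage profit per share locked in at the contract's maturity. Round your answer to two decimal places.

PV(dividends) I = 10.70·e^(−0.0620·1/12) + 5.32·e^(−0.0620·6/12) = 15.8025
Fair futures F* = (S − I)·e^(rT) = (426.51 − 15.8025)·e^0.056833 = 410.7075 × 1.058479 = 434.7253
Market R$413.39 < fair 434.7253: forward underpriced → reverse cash-and-carry (short the stock, invest proceeds at r, pay the dividends, go long the forward).
Profit at T = |F_mkt − F*| = |413.39 − 434.7253| = R$21.34 per share

R$21.34 per share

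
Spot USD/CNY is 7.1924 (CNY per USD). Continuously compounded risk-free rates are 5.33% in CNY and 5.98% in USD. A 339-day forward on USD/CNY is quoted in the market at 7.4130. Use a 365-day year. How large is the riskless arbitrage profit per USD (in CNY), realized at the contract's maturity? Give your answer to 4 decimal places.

Fair forward: F* = S·e^(carry·T), with carry = (r_CNY − r_USD) = 0.0533 − 0.0598 = -0.0065
F* = 7.1924 · e^(-0.0065 × 339/365) = 7.1924 · e^-0.006037 = 7.1924 × 0.993981 = 7.1491
Market 7.4130 > fair 7.1491: forward overpriced → cash-and-carry (buy spot, short the forward).
At maturity, profit = |F_mkt − F*| = |7.4130 − 7.1491| = 0.2639 per USD (in CNY)

0.2639 per USD (in CNY)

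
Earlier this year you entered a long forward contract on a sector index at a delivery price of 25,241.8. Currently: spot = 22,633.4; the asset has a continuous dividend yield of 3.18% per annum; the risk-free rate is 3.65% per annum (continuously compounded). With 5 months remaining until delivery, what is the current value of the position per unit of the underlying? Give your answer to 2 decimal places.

-2525.33

Current fair forward for the remaining 5 months: F = S·e^((r − q)·T), (r − q) = 0.0365 − 0.0318 = 0.0047
F = 22633.4 · e^(0.0047 × 5/12) = 22633.4 × 1.00196025 = 22677.7671
Value of long forward = (F − K)·e^(−rT) = (22677.7671 − 25241.8) · e^(−0.0365·5/12)
= -2564.0329 × 0.98490673 = -2525.33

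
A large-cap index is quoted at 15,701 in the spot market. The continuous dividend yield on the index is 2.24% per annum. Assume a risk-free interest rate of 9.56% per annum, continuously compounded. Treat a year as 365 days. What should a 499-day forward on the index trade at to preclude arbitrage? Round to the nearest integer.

F = S·e^((r − q)T) = 15701 · e^((0.0956 − 0.0224) × 499/365)
= 15701 · e^0.100073 = 15701 × 1.105252
F = 17,354

17,354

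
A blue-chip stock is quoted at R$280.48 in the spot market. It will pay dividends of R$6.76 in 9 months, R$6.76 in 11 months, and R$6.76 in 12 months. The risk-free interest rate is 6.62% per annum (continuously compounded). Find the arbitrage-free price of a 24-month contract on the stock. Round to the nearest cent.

R$298.36

PV(dividends) I = 6.76·e^(−0.0662·9/12) + 6.76·e^(−0.0662·11/12) + 6.76·e^(−0.0662·12/12)
I = 6.4326 + 6.3620 + 6.3270 = 19.1216
F = (S − I)·e^(rT) = (280.48 − 19.1216) · e^(0.0662·24/12)
= 261.3584 · e^0.132400 = 261.3584 × 1.141565 = R$298.36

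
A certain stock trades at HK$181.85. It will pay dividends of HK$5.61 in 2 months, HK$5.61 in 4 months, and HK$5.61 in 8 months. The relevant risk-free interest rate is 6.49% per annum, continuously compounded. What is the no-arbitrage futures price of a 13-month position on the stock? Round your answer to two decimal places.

HK$177.49

PV(dividends) I = 5.61·e^(−0.0649·2/12) + 5.61·e^(−0.0649·4/12) + 5.61·e^(−0.0649·8/12)
I = 5.5496 + 5.4899 + 5.3725 = 16.4120
F = (S − I)·e^(rT) = (181.85 − 16.4120) · e^(0.0649·13/12)
= 165.4380 · e^0.070308 = 165.4380 × 1.072839 = HK$177.49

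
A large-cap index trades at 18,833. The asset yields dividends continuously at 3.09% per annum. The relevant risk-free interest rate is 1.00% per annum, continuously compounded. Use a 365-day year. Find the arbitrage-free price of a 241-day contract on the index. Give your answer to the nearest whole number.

F = S·e^((r − q)T) = 18833 · e^((0.0100 − 0.0309) × 241/365)
= 18833 · e^-0.013800 = 18833 × 0.986295
F = 18,575

18,575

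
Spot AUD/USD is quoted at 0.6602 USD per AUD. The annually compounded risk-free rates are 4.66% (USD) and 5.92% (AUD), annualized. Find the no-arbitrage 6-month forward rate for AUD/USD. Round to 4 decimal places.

By covered interest parity, F = S · (1+r_USD)^T / (1+r_AUD)^T
= 0.6602 × 1.023035 / 1.029174 = 0.6602 × 0.994035
F = 0.6563 USD per AUD

0.6563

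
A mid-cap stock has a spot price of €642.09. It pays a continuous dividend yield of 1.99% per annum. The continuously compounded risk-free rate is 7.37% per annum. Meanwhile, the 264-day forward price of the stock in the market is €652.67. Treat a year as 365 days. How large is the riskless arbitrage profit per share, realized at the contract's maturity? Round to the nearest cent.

Fair forward: F* = S·e^(carry·T), with carry = (r − q) = 0.0737 − 0.0199 = 0.0538
F* = 642.09 · e^(0.0538 × 264/365) = 642.09 · e^0.038913 = 642.09 × 1.039680 = €667.5681
Market €652.67 < fair €667.5681: forward underpriced → reverse cash-and-carry (short spot, go long the forward).
At maturity, profit = |F_mkt − F*| = |652.67 − 667.5681| = €14.90 per share

€14.90 per share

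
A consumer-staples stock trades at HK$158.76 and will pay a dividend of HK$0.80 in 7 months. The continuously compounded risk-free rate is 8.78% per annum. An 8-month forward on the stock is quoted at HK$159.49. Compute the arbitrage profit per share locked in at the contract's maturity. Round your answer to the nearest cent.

PV(dividends) I = 0.80·e^(−0.0878·7/12) = 0.7601
Fair forward F* = (S − I)·e^(rT) = (158.76 − 0.7601)·e^0.058533 = 157.9999 × 1.060280 = 167.5241
Market HK$159.49 < fair 167.5241: forward underpriced → reverse cash-and-carry (short the stock, invest proceeds at r, pay the dividends, go long the forward).
Profit at T = |F_mkt − F*| = |159.49 − 167.5241| = HK$8.03 per share

HK$8.03 per share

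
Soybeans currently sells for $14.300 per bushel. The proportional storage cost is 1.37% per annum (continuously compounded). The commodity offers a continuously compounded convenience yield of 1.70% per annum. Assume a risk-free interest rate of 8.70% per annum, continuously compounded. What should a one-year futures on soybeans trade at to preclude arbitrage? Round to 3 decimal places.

Net carry = r + u − y = 0.0870 + 0.0137 − 0.0170 = 0.0837
F = S·e^((r+u−y)T) = 14.300 · e^(0.0837 × 12/12) = 14.300 · e^0.083700
= 14.300 × 1.087303 = $15.548 per bushel

$15.548 per bushel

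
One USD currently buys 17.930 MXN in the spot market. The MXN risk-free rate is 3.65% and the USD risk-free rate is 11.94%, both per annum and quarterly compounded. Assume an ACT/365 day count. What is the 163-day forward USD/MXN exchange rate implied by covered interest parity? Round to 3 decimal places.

By covered interest parity, F = S · (1+r_MXN/4)^(4T) / (1+r_USD/4)^(4T)
= 17.930 × 1.016358 / 1.053946 = 17.930 × 0.964336
F = 17.291 MXN per USD

17.291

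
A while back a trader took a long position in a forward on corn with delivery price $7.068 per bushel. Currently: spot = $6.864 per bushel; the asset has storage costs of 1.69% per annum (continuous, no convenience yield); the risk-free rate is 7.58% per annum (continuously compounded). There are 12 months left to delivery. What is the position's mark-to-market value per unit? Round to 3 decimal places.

$0.429 per bushel

Current fair forward for the remaining 12 months: F = S·e^((r + u)·T), (r + u) = 0.0758 + 0.0169 = 0.0927
F = 6.864 · e^(0.0927 × 12/12) = 6.864 × 1.097133 = 7.5307
Value of long forward = (F − K)·e^(−rT) = (7.5307 − 7.068) · e^(−0.0758·12/12)
= 0.4627 × 0.927002 = 0.429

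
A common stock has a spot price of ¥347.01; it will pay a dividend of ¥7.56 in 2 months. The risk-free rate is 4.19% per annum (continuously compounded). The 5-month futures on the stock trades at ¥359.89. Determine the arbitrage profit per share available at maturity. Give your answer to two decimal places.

PV(dividends) I = 7.56·e^(−0.0419·2/12) = 7.5074
Fair futures F* = (S − I)·e^(rT) = (347.01 − 7.5074)·e^0.017458 = 339.5026 × 1.017611 = 345.4816
Market ¥359.89 > fair 345.4816: forward overpriced → cash-and-carry (borrow at r, buy the stock and collect the dividends, short the forward).
Profit at T = |F_mkt − F*| = |359.89 − 345.4816| = ¥14.41 per share

¥14.41 per share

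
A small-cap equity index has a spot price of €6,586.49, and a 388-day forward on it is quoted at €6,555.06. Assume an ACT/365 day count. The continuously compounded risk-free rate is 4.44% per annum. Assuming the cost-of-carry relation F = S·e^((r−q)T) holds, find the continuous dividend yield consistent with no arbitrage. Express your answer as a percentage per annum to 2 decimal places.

4.89%

From F = S·e^((r−q)T): (r − q) = ln(F/S)/T
ln(6555.06/6586.49) = ln(0.995228) = -0.004783
(r − q) = -0.004783 / (388/365) = -0.004499
q = r − ln(F/S)/T = 0.0444 + 0.004499 = 0.048899
q = 4.89%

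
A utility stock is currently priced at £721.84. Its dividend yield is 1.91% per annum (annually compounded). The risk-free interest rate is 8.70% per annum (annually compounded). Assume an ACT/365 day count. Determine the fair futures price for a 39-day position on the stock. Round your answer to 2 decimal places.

£726.83

F = S · (1+r)^T / (1+q)^T
= 721.84 × 1.008953 / 1.002024 = 721.84 × 1.006915
F = £726.83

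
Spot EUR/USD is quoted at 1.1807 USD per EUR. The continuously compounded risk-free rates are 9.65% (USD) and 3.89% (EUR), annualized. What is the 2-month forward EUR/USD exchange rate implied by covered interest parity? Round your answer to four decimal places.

1.1921

F = S·e^((r_USD − r_EUR)T) = 1.1807 · e^((0.0965 − 0.0389) × 2/12)
= 1.1807 · e^0.009600 = 1.1807 × 1.009646
F = 1.1921 USD per EUR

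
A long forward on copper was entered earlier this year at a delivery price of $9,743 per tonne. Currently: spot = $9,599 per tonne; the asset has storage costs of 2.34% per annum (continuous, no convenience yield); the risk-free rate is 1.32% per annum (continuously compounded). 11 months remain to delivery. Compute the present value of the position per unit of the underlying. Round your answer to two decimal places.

Current fair forward for the remaining 11 months: F = S·e^((r + u)·T), (r + u) = 0.0132 + 0.0234 = 0.0366
F = 9599 · e^(0.0366 × 11/12) = 9599 × 1.03411915 = 9926.5097
Value of long forward = (F − K)·e^(−rT) = (9926.5097 − 9743) · e^(−0.0132·11/12)
= 183.5097 × 0.98797291 = 181.30

$181.30 per tonne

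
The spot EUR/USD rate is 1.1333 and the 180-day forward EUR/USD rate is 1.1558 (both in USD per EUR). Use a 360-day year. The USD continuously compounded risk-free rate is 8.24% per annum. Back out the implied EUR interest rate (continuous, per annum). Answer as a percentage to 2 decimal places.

4.31%

F = S·e^((r_USD − r_EUR)T) ⇒ r_EUR = r_USD − ln(F/S)/T
ln(1.1558/1.1333) = 0.019659; /(180/360) = 0.039318
r_EUR = 0.0824 − 0.039318 = 0.043082
r_EUR = 4.31%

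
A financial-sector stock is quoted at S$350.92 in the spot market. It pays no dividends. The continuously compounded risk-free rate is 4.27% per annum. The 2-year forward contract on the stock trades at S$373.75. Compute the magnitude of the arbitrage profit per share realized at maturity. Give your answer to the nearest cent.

S$8.46 per share

Fair forward: F* = S·e^(carry·T), with carry = r = 0.0427
F* = 350.92 · e^(0.0427 × 2) = 350.92 · e^0.085400 = 350.92 × 1.089153 = S$382.2056
Market S$373.75 < fair S$382.2056: forward underpriced → reverse cash-and-carry (short spot, go long the forward).
At maturity, profit = |F_mkt − F*| = |373.75 − 382.2056| = S$8.46 per share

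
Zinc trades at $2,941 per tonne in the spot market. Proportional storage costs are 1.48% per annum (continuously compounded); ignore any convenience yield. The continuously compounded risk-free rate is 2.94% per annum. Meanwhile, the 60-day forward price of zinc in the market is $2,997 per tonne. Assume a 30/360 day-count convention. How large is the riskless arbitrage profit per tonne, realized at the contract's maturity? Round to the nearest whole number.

$34 per tonne

Fair forward: F* = S·e^(carry·T), with carry = (r + u) = 0.0294 + 0.0148 = 0.0442
F* = 2941 · e^(0.0442 × 60/360) = 2941 · e^0.007367 = 2941 × 1.007394 = $2962.7458
Market $2997 > fair $2962.7458: forward overpriced → cash-and-carry (buy spot, short the forward).
At maturity, profit = |F_mkt − F*| = |2997 − 2962.7458| = $34 per tonne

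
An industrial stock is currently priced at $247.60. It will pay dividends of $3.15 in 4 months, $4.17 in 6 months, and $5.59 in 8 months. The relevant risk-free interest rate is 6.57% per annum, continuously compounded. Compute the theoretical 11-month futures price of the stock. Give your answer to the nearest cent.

PV(dividends) I = 3.15·e^(−0.0657·4/12) + 4.17·e^(−0.0657·6/12) + 5.59·e^(−0.0657·8/12)
I = 3.0818 + 4.0352 + 5.3504 = 12.4674
F = (S − I)·e^(rT) = (247.60 − 12.4674) · e^(0.0657·11/12)
= 235.1326 · e^0.060225 = 235.1326 × 1.062075 = $249.73

$249.73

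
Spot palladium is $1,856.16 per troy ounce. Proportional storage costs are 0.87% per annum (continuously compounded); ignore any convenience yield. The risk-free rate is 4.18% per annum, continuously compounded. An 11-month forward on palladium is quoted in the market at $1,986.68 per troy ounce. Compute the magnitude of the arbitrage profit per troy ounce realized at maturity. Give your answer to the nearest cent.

$42.58 per troy ounce

Fair forward: F* = S·e^(carry·T), with carry = (r + u) = 0.0418 + 0.0087 = 0.0505
F* = 1856.16 · e^(0.0505 × 11/12) = 1856.16 · e^0.04629167 = 1856.16 × 1.04737986 = $1944.1046
Market $1986.68 > fair $1944.1046: forward overpriced → cash-and-carry (buy spot, short the forward).
At maturity, profit = |F_mkt − F*| = |1986.68 − 1944.1046| = $42.58 per troy ounce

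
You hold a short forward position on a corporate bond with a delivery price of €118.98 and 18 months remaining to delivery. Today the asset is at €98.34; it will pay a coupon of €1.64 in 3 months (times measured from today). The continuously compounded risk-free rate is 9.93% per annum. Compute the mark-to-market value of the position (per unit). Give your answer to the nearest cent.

PV(remaining coupons) I = 1.64·e^(−0.0993·3/12) = 1.5998
Current forward F = (S − I)·e^(rT) = (98.34 − 1.5998)·e^(0.0993·18/12) = 96.7402 × 1.160615 = 112.2781
Value (long) = (F − K)·e^(−rT) = (112.2781 − 118.98) × 0.861612 = -5.7744
Short position value = −(long value) = €5.77

€5.77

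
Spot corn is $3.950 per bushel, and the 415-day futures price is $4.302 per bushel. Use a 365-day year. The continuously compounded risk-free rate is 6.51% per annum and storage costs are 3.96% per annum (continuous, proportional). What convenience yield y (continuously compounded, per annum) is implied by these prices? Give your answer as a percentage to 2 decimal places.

F = S·e^((r+u−y)T) ⇒ (r+u−y) = ln(F/S)/T
ln(4.302/3.950) = 0.085364; /T ⇒ 0.075079
y = r + u − ln(F/S)/T = 0.0651 + 0.0396 − 0.075079 = 0.029621
y = 2.96%

2.96%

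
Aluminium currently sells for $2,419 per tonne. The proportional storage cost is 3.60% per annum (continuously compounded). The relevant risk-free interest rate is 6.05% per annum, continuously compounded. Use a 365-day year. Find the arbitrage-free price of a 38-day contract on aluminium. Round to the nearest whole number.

$2,443 per tonne

Net carry = r + u − y = 0.0605 + 0.0360 − 0.0000 = 0.0965
F = S·e^((r+u−y)T) = 2419 · e^(0.0965 × 38/365) = 2419 · e^0.010047
= 2419 × 1.010098 = $2,443 per tonne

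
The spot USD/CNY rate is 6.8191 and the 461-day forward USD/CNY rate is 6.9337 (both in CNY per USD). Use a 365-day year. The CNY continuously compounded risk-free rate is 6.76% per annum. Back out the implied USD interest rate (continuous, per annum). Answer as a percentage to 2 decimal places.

5.44%

F = S·e^((r_CNY − r_USD)T) ⇒ r_USD = r_CNY − ln(F/S)/T
ln(6.9337/6.8191) = 0.016666; /(461/365) = 0.013195
r_USD = 0.0676 − 0.013195 = 0.054405
r_USD = 5.44%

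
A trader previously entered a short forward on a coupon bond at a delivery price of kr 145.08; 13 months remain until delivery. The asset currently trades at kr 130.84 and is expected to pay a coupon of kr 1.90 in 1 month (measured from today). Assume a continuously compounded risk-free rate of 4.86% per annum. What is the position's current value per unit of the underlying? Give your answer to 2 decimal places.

kr 8.69

PV(remaining coupons) I = 1.90·e^(−0.0486·1/12) = 1.8923
Current forward F = (S − I)·e^(rT) = (130.84 − 1.8923)·e^(0.0486·13/12) = 128.9477 × 1.054061 = 135.9187
Value (long) = (F − K)·e^(−rT) = (135.9187 − 145.08) × 0.948712 = -8.6914
Short position value = −(long value) = kr 8.69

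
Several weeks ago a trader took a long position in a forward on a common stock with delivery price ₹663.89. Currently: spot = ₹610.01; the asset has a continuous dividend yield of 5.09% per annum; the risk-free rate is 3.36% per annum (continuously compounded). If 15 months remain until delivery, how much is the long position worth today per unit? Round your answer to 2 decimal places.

Current fair forward for the remaining 15 months: F = S·e^((r − q)·T), (r − q) = 0.0336 − 0.0509 = -0.0173
F = 610.01 · e^(-0.0173 × 15/12) = 610.01 × 0.978607 = 596.9601
Value of long forward = (F − K)·e^(−rT) = (596.9601 − 663.89) · e^(−0.0336·15/12)
= -66.9299 × 0.958870 = -64.18

-₹64.18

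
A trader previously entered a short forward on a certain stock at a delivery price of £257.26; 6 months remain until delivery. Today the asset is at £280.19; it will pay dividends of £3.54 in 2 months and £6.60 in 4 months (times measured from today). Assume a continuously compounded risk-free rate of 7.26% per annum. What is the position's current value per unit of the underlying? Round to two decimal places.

-£22.16

PV(remaining dividends) I = 3.54·e^(−0.0726·2/12) + 6.60·e^(−0.0726·4/12) = 9.9396
Current forward F = (S − I)·e^(rT) = (280.19 − 9.9396)·e^(0.0726·6/12) = 270.2504 × 1.036967 = 280.2407
Value (long) = (F − K)·e^(−rT) = (280.2407 − 257.26) × 0.964351 = 22.1615
Short position value = −(long value) = -£22.16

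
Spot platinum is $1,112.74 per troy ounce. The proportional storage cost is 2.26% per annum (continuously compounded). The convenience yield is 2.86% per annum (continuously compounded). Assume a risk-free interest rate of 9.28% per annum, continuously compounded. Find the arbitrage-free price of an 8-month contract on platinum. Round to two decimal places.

$1,179.03 per troy ounce

Net carry = r + u − y = 0.0928 + 0.0226 − 0.0286 = 0.0868
F = S·e^((r+u−y)T) = 1112.74 · e^(0.0868 × 8/12) = 1112.74 · e^0.05786667
= 1112.74 × 1.05957371 = $1,179.03 per troy ounce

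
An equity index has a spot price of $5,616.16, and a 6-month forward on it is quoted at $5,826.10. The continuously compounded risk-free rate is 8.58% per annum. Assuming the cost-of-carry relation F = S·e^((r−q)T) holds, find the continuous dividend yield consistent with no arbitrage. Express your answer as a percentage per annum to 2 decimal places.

From F = S·e^((r−q)T): (r − q) = ln(F/S)/T
ln(5826.10/5616.16) = ln(1.037381) = 0.036699
(r − q) = 0.036699 / (6/12) = 0.073398
q = r − ln(F/S)/T = 0.0858 − 0.073398 = 0.012402
q = 1.24%

1.24%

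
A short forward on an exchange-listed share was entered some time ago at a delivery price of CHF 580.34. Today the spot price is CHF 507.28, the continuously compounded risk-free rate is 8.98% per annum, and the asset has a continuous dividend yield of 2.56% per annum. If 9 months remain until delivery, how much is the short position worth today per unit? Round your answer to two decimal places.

Current fair forward for the remaining 9 months: F = S·e^((r − q)·T), (r − q) = 0.0898 − 0.0256 = 0.0642
F = 507.28 · e^(0.0642 × 9/12) = 507.28 × 1.049328 = 532.3031
Value of long forward = (F − K)·e^(−rT) = (532.3031 − 580.34) · e^(−0.0898·9/12)
= -48.0369 × 0.934868 = -44.91
Short position value = −(long value) = CHF 44.91

CHF 44.91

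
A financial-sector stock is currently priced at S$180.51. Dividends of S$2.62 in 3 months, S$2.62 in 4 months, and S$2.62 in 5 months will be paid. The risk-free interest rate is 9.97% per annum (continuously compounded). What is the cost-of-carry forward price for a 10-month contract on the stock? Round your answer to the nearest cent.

S$187.89

PV(dividends) I = 2.62·e^(−0.0997·3/12) + 2.62·e^(−0.0997·4/12) + 2.62·e^(−0.0997·5/12)
I = 2.5555 + 2.5344 + 2.5134 = 7.6033
F = (S − I)·e^(rT) = (180.51 − 7.6033) · e^(0.0997·10/12)
= 172.9067 · e^0.083083 = 172.9067 × 1.086632 = S$187.89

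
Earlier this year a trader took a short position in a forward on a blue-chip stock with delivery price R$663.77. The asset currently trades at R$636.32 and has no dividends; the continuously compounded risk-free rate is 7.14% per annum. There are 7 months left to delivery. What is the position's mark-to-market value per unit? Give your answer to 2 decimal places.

R$0.37

Current fair forward for the remaining 7 months: F = S·e^(r·T), r = 0.0714
F = 636.32 · e^(0.0714 × 7/12) = 636.32 × 1.042530 = 663.3827
Value of long forward = (F − K)·e^(−rT) = (663.3827 − 663.77) · e^(−0.0714·7/12)
= -0.3873 × 0.959205 = -0.37
Short position value = −(long value) = R$0.37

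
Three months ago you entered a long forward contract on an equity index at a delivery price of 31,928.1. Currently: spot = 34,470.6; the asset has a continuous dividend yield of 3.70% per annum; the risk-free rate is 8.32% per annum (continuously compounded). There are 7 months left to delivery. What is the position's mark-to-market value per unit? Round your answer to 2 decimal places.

Current fair forward for the remaining 7 months: F = S·e^((r − q)·T), (r − q) = 0.0832 − 0.0370 = 0.0462
F = 34470.6 · e^(0.0462 × 7/12) = 34470.6 × 1.02731644 = 35412.2141
Value of long forward = (F − K)·e^(−rT) = (35412.2141 − 31928.1) · e^(−0.0832·7/12)
= 3484.1141 × 0.95262558 = 3319.06

3319.06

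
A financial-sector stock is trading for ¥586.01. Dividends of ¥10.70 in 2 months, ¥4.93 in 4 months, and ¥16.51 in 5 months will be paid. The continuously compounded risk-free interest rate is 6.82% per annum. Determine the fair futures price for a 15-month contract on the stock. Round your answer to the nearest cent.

PV(dividends) I = 10.70·e^(−0.0682·2/12) + 4.93·e^(−0.0682·4/12) + 16.51·e^(−0.0682·5/12)
I = 10.5791 + 4.8192 + 16.0474 = 31.4457
F = (S − I)·e^(rT) = (586.01 − 31.4457) · e^(0.0682·15/12)
= 554.5643 · e^0.085250 = 554.5643 × 1.088989 = ¥603.91

¥603.91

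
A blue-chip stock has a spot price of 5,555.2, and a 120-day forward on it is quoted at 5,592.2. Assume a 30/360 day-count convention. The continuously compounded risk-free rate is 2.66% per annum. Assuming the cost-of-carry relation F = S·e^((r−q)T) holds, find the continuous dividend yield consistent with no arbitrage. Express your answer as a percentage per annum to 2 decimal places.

From F = S·e^((r−q)T): (r − q) = ln(F/S)/T
ln(5592.2/5555.2) = ln(1.006660) = 0.006638
(r − q) = 0.006638 / (120/360) = 0.019914
q = r − ln(F/S)/T = 0.0266 − 0.019914 = 0.006686
q = 0.67%

0.67%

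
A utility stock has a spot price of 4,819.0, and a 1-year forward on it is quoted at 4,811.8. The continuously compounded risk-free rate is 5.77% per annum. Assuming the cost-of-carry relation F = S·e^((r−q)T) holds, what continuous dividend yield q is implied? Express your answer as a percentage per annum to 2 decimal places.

5.92%

From F = S·e^((r−q)T): (r − q) = ln(F/S)/T
ln(4811.8/4819.0) = ln(0.998506) = -0.001495
(r − q) = -0.001495 / (1) = -0.001495
q = r − ln(F/S)/T = 0.0577 + 0.001495 = 0.059195
q = 5.92%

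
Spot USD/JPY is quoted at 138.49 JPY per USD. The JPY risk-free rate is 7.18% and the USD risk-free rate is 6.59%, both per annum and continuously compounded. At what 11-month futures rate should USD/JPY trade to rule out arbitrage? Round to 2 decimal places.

139.24

F = S·e^((r_JPY − r_USD)T) = 138.49 · e^((0.0718 − 0.0659) × 11/12)
= 138.49 · e^0.005408 = 138.49 × 1.005423
F = 139.24 JPY per USD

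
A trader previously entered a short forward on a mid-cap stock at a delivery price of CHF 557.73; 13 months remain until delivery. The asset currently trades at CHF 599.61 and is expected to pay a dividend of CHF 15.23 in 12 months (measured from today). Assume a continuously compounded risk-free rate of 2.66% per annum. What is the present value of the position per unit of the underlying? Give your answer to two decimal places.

-CHF 42.89

PV(remaining dividends) I = 15.23·e^(−0.0266·12/12) = 14.8302
Current forward F = (S − I)·e^(rT) = (599.61 − 14.8302)·e^(0.0266·13/12) = 584.7798 × 1.029236 = 601.8764
Value (long) = (F − K)·e^(−rT) = (601.8764 − 557.73) × 0.971595 = 42.8924
Short position value = −(long value) = -CHF 42.89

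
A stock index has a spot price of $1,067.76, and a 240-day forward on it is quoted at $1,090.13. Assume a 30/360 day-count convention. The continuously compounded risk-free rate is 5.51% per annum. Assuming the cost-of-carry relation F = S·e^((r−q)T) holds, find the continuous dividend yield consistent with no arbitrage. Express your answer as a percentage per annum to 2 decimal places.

2.40%

From F = S·e^((r−q)T): (r − q) = ln(F/S)/T
ln(1090.13/1067.76) = ln(1.020950) = 0.020734
(r − q) = 0.020734 / (240/360) = 0.031101
q = r − ln(F/S)/T = 0.0551 − 0.031101 = 0.023999
q = 2.40%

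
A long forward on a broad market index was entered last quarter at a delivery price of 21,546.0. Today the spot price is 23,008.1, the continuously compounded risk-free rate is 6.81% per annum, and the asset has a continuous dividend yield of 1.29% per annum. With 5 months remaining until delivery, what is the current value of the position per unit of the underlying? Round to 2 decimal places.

Current fair forward for the remaining 5 months: F = S·e^((r − q)·T), (r − q) = 0.0681 − 0.0129 = 0.0552
F = 23008.1 · e^(0.0552 × 5/12) = 23008.1 × 1.02326654 = 23543.4189
Value of long forward = (F − K)·e^(−rT) = (23543.4189 − 21546.0) · e^(−0.0681·5/12)
= 1997.4189 × 0.97202379 = 1941.54

1941.54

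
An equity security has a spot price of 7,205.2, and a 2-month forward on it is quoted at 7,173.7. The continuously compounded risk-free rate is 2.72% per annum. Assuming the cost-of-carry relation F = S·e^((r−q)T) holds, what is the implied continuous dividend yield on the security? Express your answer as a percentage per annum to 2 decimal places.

From F = S·e^((r−q)T): (r − q) = ln(F/S)/T
ln(7173.7/7205.2) = ln(0.995628) = -0.004382
(r − q) = -0.004382 / (2/12) = -0.026292
q = r − ln(F/S)/T = 0.0272 + 0.026292 = 0.053492
q = 5.35%

5.35%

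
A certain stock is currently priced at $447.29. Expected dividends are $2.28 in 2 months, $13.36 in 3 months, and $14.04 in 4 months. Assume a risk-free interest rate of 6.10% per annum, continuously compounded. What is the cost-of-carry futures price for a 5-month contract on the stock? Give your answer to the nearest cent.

PV(dividends) I = 2.28·e^(−0.0610·2/12) + 13.36·e^(−0.0610·3/12) + 14.04·e^(−0.0610·4/12)
I = 2.2569 + 13.1578 + 13.7574 = 29.1721
F = (S − I)·e^(rT) = (447.29 − 29.1721) · e^(0.0610·5/12)
= 418.1179 · e^0.025417 = 418.1179 × 1.025743 = $428.88

$428.88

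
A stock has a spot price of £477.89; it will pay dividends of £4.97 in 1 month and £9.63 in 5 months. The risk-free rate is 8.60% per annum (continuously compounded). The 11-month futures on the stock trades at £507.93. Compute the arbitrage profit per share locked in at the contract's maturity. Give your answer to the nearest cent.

£6.23 per share

PV(dividends) I = 4.97·e^(−0.0860·1/12) + 9.63·e^(−0.0860·5/12) = 14.2255
Fair futures F* = (S − I)·e^(rT) = (477.89 − 14.2255)·e^0.078833 = 463.6645 × 1.082024 = 501.6961
Market £507.93 > fair 501.6961: forward overpriced → cash-and-carry (borrow at r, buy the stock and collect the dividends, short the forward).
Profit at T = |F_mkt − F*| = |507.93 − 501.6961| = £6.23 per share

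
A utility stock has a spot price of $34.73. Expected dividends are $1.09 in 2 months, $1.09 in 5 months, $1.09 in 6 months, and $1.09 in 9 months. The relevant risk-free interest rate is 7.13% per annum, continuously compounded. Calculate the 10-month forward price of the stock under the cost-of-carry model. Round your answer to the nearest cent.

PV(dividends) I = 1.09·e^(−0.0713·2/12) + 1.09·e^(−0.0713·5/12) + 1.09·e^(−0.0713·6/12) + 1.09·e^(−0.0713·9/12)
I = 1.0771 + 1.0581 + 1.0518 + 1.0332 = 4.2202
F = (S − I)·e^(rT) = (34.73 − 4.2202) · e^(0.0713·10/12)
= 30.5098 · e^0.059417 = 30.5098 × 1.061218 = $32.38

$32.38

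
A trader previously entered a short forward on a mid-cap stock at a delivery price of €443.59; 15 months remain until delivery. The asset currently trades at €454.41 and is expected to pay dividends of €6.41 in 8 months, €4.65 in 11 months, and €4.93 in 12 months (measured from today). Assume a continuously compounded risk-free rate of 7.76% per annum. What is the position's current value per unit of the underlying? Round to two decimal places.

-€36.85

PV(remaining dividends) I = 6.41·e^(−0.0776·8/12) + 4.65·e^(−0.0776·11/12) + 4.93·e^(−0.0776·12/12) = 14.9794
Current forward F = (S − I)·e^(rT) = (454.41 − 14.9794)·e^(0.0776·15/12) = 439.4306 × 1.101860 = 484.1910
Value (long) = (F − K)·e^(−rT) = (484.1910 − 443.59) × 0.907556 = 36.8477
Short position value = −(long value) = -€36.85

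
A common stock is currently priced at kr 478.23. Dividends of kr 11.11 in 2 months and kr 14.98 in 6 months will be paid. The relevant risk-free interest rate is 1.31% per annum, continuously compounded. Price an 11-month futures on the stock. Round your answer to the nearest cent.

kr 457.73

PV(dividends) I = 11.11·e^(−0.0131·2/12) + 14.98·e^(−0.0131·6/12)
I = 11.0858 + 14.8822 = 25.9680
F = (S − I)·e^(rT) = (478.23 − 25.9680) · e^(0.0131·11/12)
= 452.2620 · e^0.012008 = 452.2620 × 1.012080 = kr 457.73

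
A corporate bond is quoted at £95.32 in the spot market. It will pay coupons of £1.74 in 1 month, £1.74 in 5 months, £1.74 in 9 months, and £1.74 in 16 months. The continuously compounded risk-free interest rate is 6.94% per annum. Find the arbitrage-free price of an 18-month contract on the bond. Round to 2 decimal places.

£98.39

PV(coupons) I = 1.74·e^(−0.0694·1/12) + 1.74·e^(−0.0694·5/12) + 1.74·e^(−0.0694·9/12) + 1.74·e^(−0.0694·16/12)
I = 1.7300 + 1.6904 + 1.6517 + 1.5862 = 6.6583
F = (S − I)·e^(rT) = (95.32 − 6.6583) · e^(0.0694·18/12)
= 88.6617 · e^0.104100 = 88.6617 × 1.109711 = £98.39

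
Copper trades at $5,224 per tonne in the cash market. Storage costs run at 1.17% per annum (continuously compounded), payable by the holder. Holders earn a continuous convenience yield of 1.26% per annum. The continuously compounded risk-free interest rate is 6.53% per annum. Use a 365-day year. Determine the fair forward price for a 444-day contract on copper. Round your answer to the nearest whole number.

$5,650 per tonne

Net carry = r + u − y = 0.0653 + 0.0117 − 0.0126 = 0.0644
F = S·e^((r+u−y)T) = 5224 · e^(0.0644 × 444/365) = 5224 · e^0.078339
= 5224 × 1.081489 = $5,650 per tonne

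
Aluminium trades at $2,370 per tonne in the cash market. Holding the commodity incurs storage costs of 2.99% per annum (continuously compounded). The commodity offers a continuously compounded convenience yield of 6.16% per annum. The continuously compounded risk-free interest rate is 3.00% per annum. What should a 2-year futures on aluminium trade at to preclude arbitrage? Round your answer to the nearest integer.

Net carry = r + u − y = 0.0300 + 0.0299 − 0.0616 = -0.0017
F = S·e^((r+u−y)T) = 2370 · e^(-0.0017 × 2) = 2370 · e^-0.003400
= 2370 × 0.996606 = $2,362 per tonne

$2,362 per tonne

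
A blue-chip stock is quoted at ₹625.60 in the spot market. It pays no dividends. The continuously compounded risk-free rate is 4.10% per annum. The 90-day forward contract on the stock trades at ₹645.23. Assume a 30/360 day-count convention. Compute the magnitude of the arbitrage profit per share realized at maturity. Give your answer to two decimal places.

₹13.18 per share

Fair forward: F* = S·e^(carry·T), with carry = r = 0.0410
F* = 625.60 · e^(0.0410 × 90/360) = 625.60 · e^0.010250 = 625.60 × 1.010303 = ₹632.0456
Market ₹645.23 > fair ₹632.0456: forward overpriced → cash-and-carry (buy spot, short the forward).
At maturity, profit = |F_mkt − F*| = |645.23 − 632.0456| = ₹13.18 per share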